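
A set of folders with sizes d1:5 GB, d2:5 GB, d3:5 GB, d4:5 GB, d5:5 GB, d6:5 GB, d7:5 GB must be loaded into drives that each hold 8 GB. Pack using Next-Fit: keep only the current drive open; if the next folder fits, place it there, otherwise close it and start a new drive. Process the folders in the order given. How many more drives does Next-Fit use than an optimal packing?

Next-Fit: [5] [5] [5] [5] [5] [5] [5] → 7 drives.
7 folders exceed 4 GB (half the capacity), and no two of those can share a drive, so at least 7 drives are needed.
So 7 is already optimal.

0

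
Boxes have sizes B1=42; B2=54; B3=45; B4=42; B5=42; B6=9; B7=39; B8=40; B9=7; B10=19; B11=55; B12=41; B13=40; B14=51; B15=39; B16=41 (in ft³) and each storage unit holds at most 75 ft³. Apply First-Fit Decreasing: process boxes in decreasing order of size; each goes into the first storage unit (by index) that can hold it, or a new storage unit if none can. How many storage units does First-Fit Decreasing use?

13 storage units

Sorted descending: 55, 54, 51, 45, 42, 42, 42, 41, 41, 40, 40, 39, 39, 19, 9, 7.
storage unit 1: place 55 ft³, 20 ft³ left
storage unit 2: place 54 ft³, 21 ft³ left
storage unit 3: place 51 ft³, 24 ft³ left
storage unit 4: place 45 ft³, 30 ft³ left
storage unit 5: place 42 ft³, 33 ft³ left
storage unit 6: place 42 ft³, 33 ft³ left
storage unit 7: place 42 ft³, 33 ft³ left
storage unit 8: place 41 ft³, 34 ft³ left
storage unit 9: place 41 ft³, 34 ft³ left
storage unit 10: place 40 ft³, 35 ft³ left
storage unit 11: place 40 ft³, 35 ft³ left
storage unit 12: place 39 ft³, 36 ft³ left
storage unit 13: place 39 ft³, 36 ft³ left
storage unit 1: place 19 ft³, 1 ft³ left
storage unit 2: place 9 ft³, 12 ft³ left
storage unit 2: place 7 ft³, 5 ft³ left
Final storage units: [55,19] [54,9,7] [51] [45] [42] [42] [42] [41] [41] [40] [40] [39] [39].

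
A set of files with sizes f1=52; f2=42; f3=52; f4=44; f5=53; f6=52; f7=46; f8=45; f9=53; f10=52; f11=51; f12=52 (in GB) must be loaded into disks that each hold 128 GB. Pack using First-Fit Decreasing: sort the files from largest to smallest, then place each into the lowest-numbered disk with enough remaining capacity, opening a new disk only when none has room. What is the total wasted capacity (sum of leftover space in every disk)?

174

Sorted descending: 53, 53, 52, 52, 52, 52, 52, 51, 46, 45, 44, 42.
Put 53 GB in disk 1; 75 GB remain.
Put 53 GB in disk 1; 22 GB remain.
Put 52 GB in disk 2; 76 GB remain.
Put 52 GB in disk 2; 24 GB remain.
Put 52 GB in disk 3; 76 GB remain.
Put 52 GB in disk 3; 24 GB remain.
Put 52 GB in disk 4; 76 GB remain.
Put 51 GB in disk 4; 25 GB remain.
Put 46 GB in disk 5; 82 GB remain.
Put 45 GB in disk 5; 37 GB remain.
Put 44 GB in disk 6; 84 GB remain.
Put 42 GB in disk 6; 42 GB remain.
6 disks × 128 GB = 768 GB; used 594 GB; unused 174 GB.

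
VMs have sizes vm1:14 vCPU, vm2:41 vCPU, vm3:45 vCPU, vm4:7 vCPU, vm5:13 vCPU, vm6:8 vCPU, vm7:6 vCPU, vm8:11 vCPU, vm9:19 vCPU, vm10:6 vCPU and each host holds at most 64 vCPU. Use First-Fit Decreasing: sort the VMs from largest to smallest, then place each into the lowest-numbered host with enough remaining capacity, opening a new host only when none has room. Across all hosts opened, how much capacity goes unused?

Sorted descending: 45, 41, 19, 14, 13, 11, 8, 7, 6, 6.
host 1: place 45 vCPU, 19 vCPU left
host 2: place 41 vCPU, 23 vCPU left
host 1: place 19 vCPU, 0 vCPU left
host 2: place 14 vCPU, 9 vCPU left
host 3: place 13 vCPU, 51 vCPU left
host 3: place 11 vCPU, 40 vCPU left
host 2: place 8 vCPU, 1 vCPU left
host 3: place 7 vCPU, 33 vCPU left
host 3: place 6 vCPU, 27 vCPU left
host 3: place 6 vCPU, 21 vCPU left
3 hosts × 64 vCPU = 192 vCPU; used 170 vCPU; unused 22 vCPU.

22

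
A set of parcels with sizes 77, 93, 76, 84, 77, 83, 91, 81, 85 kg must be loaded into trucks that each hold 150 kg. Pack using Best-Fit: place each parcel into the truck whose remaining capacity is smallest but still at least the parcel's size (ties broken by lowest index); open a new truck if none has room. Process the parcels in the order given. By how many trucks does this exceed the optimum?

0

Best-Fit: [77] [93] [76] [84] [77] [83] [91] [81] [85] → 9 trucks.
9 parcels exceed 75 kg (half the capacity), and no two of those can share a truck, so at least 9 trucks are needed.
So 9 is already optimal.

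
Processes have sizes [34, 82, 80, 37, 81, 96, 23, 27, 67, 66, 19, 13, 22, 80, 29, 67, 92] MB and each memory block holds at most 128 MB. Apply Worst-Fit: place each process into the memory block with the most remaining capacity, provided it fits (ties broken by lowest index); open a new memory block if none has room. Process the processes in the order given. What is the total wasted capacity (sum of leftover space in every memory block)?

237

34 MB → memory block 1 (remaining 94 MB)
82 MB → memory block 1 (remaining 12 MB)
80 MB → memory block 2 (remaining 48 MB)
37 MB → memory block 2 (remaining 11 MB)
81 MB → memory block 3 (remaining 47 MB)
96 MB → memory block 4 (remaining 32 MB)
23 MB → memory block 3 (remaining 24 MB)
27 MB → memory block 4 (remaining 5 MB)
67 MB → memory block 5 (remaining 61 MB)
66 MB → memory block 6 (remaining 62 MB)
19 MB → memory block 6 (remaining 43 MB)
13 MB → memory block 5 (remaining 48 MB)
22 MB → memory block 5 (remaining 26 MB)
80 MB → memory block 7 (remaining 48 MB)
29 MB → memory block 7 (remaining 19 MB)
67 MB → memory block 8 (remaining 61 MB)
92 MB → memory block 9 (remaining 36 MB)
9 memory blocks × 128 MB = 1152 MB; used 915 MB; unused 237 MB.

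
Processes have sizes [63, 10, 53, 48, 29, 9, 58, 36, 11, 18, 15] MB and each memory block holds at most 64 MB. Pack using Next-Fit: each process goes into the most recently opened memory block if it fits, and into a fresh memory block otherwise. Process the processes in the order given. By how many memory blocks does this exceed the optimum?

1

Next-Fit: [63] [10,53] [48] [29,9] [58] [36,11] [18,15] → 7 memory blocks.
Total size 350 MB; any packing needs at least ⌈350/64⌉ = 6 memory blocks.
An optimal packing achieves that bound: [63] [58] [53,11] [48,15] [36,18,10] [29,9] → 6 memory blocks.
Excess: 7 − 6 = 1.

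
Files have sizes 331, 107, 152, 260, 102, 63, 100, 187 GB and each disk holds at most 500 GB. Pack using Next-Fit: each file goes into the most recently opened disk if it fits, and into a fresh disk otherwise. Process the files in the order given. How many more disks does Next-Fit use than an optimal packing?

0

Next-Fit: [331,107] [152,260] [102,63,100,187] → 3 disks.
Total size 1302 GB; any packing needs at least ⌈1302/500⌉ = 3 disks.
So 3 is already optimal.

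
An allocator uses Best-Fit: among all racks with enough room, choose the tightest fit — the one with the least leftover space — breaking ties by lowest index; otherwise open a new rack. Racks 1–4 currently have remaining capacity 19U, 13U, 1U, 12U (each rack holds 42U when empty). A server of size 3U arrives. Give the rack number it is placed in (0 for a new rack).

Racks with room: rack 1 (19U), rack 2 (13U), rack 4 (12U).
Tightest fit is rack 4 with 12U free.

4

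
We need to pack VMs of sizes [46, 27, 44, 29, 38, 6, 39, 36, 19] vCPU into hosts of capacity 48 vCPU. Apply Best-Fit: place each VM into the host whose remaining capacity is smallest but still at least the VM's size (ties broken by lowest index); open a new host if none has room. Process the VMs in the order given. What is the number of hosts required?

7 hosts

host 1: place 46 vCPU, 2 vCPU left
host 2: place 27 vCPU, 21 vCPU left
host 3: place 44 vCPU, 4 vCPU left
host 4: place 29 vCPU, 19 vCPU left
host 5: place 38 vCPU, 10 vCPU left
host 5: place 6 vCPU, 4 vCPU left
host 6: place 39 vCPU, 9 vCPU left
host 7: place 36 vCPU, 12 vCPU left
host 4: place 19 vCPU, 0 vCPU left
Final hosts: [46] [27] [44] [29,19] [38,6] [39] [36].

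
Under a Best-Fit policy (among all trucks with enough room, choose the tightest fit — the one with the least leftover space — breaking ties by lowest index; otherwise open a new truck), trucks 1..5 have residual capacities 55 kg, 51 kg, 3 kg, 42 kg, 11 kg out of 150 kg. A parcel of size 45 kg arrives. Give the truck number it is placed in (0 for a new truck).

Trucks with room: truck 1 (55 kg), truck 2 (51 kg).
Tightest fit is truck 2 with 51 kg free.

2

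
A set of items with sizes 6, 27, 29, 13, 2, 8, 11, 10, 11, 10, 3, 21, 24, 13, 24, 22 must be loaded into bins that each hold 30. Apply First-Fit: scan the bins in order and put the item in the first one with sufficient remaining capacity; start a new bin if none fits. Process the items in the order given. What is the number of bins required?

10 bins

Put 6 in bin 1; 24 remain.
Put 27 in bin 2; 3 remain.
Put 29 in bin 3; 1 remain.
Put 13 in bin 1; 11 remain.
Put 2 in bin 1; 9 remain.
Put 8 in bin 1; 1 remain.
Put 11 in bin 4; 19 remain.
Put 10 in bin 4; 9 remain.
Put 11 in bin 5; 19 remain.
Put 10 in bin 5; 9 remain.
Put 3 in bin 2; 0 remain.
Put 21 in bin 6; 9 remain.
Put 24 in bin 7; 6 remain.
Put 13 in bin 8; 17 remain.
Put 24 in bin 9; 6 remain.
Put 22 in bin 10; 8 remain.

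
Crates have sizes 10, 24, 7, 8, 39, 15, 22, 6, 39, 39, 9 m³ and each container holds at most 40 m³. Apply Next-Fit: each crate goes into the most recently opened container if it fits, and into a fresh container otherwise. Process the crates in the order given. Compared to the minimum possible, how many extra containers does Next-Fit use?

2

Next-Fit: [10,24] [7,8] [39] [15,22] [6] [39] [39] [9] → 8 containers.
Total size 218 m³; any packing needs at least ⌈218/40⌉ = 6 containers.
An optimal packing achieves that bound: [39] [39] [39] [24,15] [22,10,8] [9,7,6] → 6 containers.
Excess: 8 − 6 = 2.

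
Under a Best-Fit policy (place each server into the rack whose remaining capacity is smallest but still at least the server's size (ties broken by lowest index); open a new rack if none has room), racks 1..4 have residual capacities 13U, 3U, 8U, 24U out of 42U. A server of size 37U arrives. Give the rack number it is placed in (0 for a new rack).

No rack has ≥ 37U free, so a new rack is opened.

0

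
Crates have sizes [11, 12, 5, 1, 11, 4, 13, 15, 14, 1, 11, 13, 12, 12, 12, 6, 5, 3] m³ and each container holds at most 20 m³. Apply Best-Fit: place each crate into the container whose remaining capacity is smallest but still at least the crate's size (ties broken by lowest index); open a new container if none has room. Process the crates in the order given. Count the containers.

container 1: place 11 m³, 9 m³ left
container 2: place 12 m³, 8 m³ left
container 2: place 5 m³, 3 m³ left
container 2: place 1 m³, 2 m³ left
container 3: place 11 m³, 9 m³ left
container 1: place 4 m³, 5 m³ left
container 4: place 13 m³, 7 m³ left
container 5: place 15 m³, 5 m³ left
container 6: place 14 m³, 6 m³ left
container 2: place 1 m³, 1 m³ left
container 7: place 11 m³, 9 m³ left
container 8: place 13 m³, 7 m³ left
container 9: place 12 m³, 8 m³ left
container 10: place 12 m³, 8 m³ left
container 11: place 12 m³, 8 m³ left
container 6: place 6 m³, 0 m³ left
container 1: place 5 m³, 0 m³ left
container 5: place 3 m³, 2 m³ left

11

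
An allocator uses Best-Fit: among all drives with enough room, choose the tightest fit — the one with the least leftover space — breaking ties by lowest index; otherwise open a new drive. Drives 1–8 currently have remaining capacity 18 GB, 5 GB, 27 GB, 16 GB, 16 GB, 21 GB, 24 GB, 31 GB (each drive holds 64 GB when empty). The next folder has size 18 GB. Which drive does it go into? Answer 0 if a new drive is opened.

Drives with room: drive 1 (18 GB), drive 3 (27 GB), drive 6 (21 GB), drive 7 (24 GB), drive 8 (31 GB).
Tightest fit is drive 1 with 18 GB free.

1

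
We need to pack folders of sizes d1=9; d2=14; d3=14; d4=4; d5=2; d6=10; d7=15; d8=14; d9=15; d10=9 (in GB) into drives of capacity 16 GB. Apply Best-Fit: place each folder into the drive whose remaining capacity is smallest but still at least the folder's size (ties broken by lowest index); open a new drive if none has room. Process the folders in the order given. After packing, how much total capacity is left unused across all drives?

d1 (9 GB) → drive 1 (remaining 7 GB)
d2 (14 GB) → drive 2 (remaining 2 GB)
d3 (14 GB) → drive 3 (remaining 2 GB)
d4 (4 GB) → drive 1 (remaining 3 GB)
d5 (2 GB) → drive 2 (remaining 0 GB)
d6 (10 GB) → drive 4 (remaining 6 GB)
d7 (15 GB) → drive 5 (remaining 1 GB)
d8 (14 GB) → drive 6 (remaining 2 GB)
d9 (15 GB) → drive 7 (remaining 1 GB)
d10 (9 GB) → drive 8 (remaining 7 GB)
8 drives × 16 GB = 128 GB; used 106 GB; unused 22 GB.

22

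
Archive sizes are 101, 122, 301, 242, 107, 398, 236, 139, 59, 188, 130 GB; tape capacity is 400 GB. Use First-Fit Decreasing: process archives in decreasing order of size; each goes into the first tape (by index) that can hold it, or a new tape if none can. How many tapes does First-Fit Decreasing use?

6

Sorted descending: 398, 301, 242, 236, 188, 139, 130, 122, 107, 101, 59.
tape 1: place 398 GB, 2 GB left
tape 2: place 301 GB, 99 GB left
tape 3: place 242 GB, 158 GB left
tape 4: place 236 GB, 164 GB left
tape 5: place 188 GB, 212 GB left
tape 3: place 139 GB, 19 GB left
tape 4: place 130 GB, 34 GB left
tape 5: place 122 GB, 90 GB left
tape 6: place 107 GB, 293 GB left
tape 6: place 101 GB, 192 GB left
tape 2: place 59 GB, 40 GB left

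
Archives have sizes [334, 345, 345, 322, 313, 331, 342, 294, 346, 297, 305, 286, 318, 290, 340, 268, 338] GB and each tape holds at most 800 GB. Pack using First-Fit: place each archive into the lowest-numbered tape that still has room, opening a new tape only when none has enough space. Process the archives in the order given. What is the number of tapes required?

9

tape 1: place 334 GB, 466 GB left
tape 1: place 345 GB, 121 GB left
tape 2: place 345 GB, 455 GB left
tape 2: place 322 GB, 133 GB left
tape 3: place 313 GB, 487 GB left
tape 3: place 331 GB, 156 GB left
tape 4: place 342 GB, 458 GB left
tape 4: place 294 GB, 164 GB left
tape 5: place 346 GB, 454 GB left
tape 5: place 297 GB, 157 GB left
tape 6: place 305 GB, 495 GB left
tape 6: place 286 GB, 209 GB left
tape 7: place 318 GB, 482 GB left
tape 7: place 290 GB, 192 GB left
tape 8: place 340 GB, 460 GB left
tape 8: place 268 GB, 192 GB left
tape 9: place 338 GB, 462 GB left
Final tapes: [334,345] [345,322] [313,331] [342,294] [346,297] [305,286] [318,290] [340,268] [338].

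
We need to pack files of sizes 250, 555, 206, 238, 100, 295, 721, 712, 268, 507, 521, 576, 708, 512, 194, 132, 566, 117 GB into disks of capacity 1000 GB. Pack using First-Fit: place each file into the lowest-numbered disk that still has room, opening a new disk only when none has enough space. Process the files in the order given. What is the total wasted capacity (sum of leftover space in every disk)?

disk 1: place 250 GB, 750 GB left
disk 1: place 555 GB, 195 GB left
disk 2: place 206 GB, 794 GB left
disk 2: place 238 GB, 556 GB left
disk 1: place 100 GB, 95 GB left
disk 2: place 295 GB, 261 GB left
disk 3: place 721 GB, 279 GB left
disk 4: place 712 GB, 288 GB left
disk 3: place 268 GB, 11 GB left
disk 5: place 507 GB, 493 GB left
disk 6: place 521 GB, 479 GB left
disk 7: place 576 GB, 424 GB left
disk 8: place 708 GB, 292 GB left
disk 9: place 512 GB, 488 GB left
disk 2: place 194 GB, 67 GB left
disk 4: place 132 GB, 156 GB left
disk 10: place 566 GB, 434 GB left
disk 4: place 117 GB, 39 GB left
10 disks × 1000 GB = 10000 GB; used 7178 GB; unused 2822 GB.

2822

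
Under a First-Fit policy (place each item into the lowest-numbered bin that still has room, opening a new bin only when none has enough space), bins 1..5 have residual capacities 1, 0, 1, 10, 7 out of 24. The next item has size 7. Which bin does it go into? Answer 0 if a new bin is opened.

Bins with room: bin 4 (10), bin 5 (7).
The first with room is bin 4.

4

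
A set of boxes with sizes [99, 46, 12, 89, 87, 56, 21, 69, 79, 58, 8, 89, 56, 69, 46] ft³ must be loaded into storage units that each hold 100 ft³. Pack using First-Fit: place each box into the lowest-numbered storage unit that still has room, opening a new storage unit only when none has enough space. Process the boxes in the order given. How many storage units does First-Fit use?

storage unit 1: place 99 ft³, 1 ft³ left
storage unit 2: place 46 ft³, 54 ft³ left
storage unit 2: place 12 ft³, 42 ft³ left
storage unit 3: place 89 ft³, 11 ft³ left
storage unit 4: place 87 ft³, 13 ft³ left
storage unit 5: place 56 ft³, 44 ft³ left
storage unit 2: place 21 ft³, 21 ft³ left
storage unit 6: place 69 ft³, 31 ft³ left
storage unit 7: place 79 ft³, 21 ft³ left
storage unit 8: place 58 ft³, 42 ft³ left
storage unit 2: place 8 ft³, 13 ft³ left
storage unit 9: place 89 ft³, 11 ft³ left
storage unit 10: place 56 ft³, 44 ft³ left
storage unit 11: place 69 ft³, 31 ft³ left
storage unit 12: place 46 ft³, 54 ft³ left

12 storage units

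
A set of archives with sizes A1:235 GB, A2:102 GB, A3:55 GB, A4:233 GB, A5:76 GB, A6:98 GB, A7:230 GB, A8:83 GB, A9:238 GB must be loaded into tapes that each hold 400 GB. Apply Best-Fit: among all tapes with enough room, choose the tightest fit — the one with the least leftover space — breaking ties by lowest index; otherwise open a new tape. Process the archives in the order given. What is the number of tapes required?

tape 1: place A1 (235 GB), 165 GB left
tape 1: place A2 (102 GB), 63 GB left
tape 1: place A3 (55 GB), 8 GB left
tape 2: place A4 (233 GB), 167 GB left
tape 2: place A5 (76 GB), 91 GB left
tape 3: place A6 (98 GB), 302 GB left
tape 3: place A7 (230 GB), 72 GB left
tape 2: place A8 (83 GB), 8 GB left
tape 4: place A9 (238 GB), 162 GB left

4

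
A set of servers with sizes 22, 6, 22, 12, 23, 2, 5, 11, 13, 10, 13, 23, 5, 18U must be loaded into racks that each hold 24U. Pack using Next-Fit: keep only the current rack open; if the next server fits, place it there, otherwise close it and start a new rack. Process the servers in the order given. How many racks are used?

10

rack 1: place 22U, 2U left
rack 2: place 6U, 18U left
rack 3: place 22U, 2U left
rack 4: place 12U, 12U left
rack 5: place 23U, 1U left
rack 6: place 2U, 22U left
rack 6: place 5U, 17U left
rack 6: place 11U, 6U left
rack 7: place 13U, 11U left
rack 7: place 10U, 1U left
rack 8: place 13U, 11U left
rack 9: place 23U, 1U left
rack 10: place 5U, 19U left
rack 10: place 18U, 1U left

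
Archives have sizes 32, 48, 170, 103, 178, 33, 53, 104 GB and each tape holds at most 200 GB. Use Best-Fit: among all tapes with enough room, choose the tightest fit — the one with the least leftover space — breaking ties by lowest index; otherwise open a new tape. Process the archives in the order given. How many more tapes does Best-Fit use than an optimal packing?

Best-Fit: [32,48,103] [170] [178] [33,53,104] → 4 tapes.
Total size 721 GB; any packing needs at least ⌈721/200⌉ = 4 tapes.
So 4 is already optimal.

0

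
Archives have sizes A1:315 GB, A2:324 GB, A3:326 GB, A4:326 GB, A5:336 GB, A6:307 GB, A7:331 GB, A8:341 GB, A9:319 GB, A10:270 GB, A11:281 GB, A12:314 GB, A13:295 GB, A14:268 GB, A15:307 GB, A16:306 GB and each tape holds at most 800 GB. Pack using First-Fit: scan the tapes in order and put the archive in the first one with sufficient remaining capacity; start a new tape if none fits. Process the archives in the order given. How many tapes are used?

A1 (315 GB) → tape 1 (remaining 485 GB)
A2 (324 GB) → tape 1 (remaining 161 GB)
A3 (326 GB) → tape 2 (remaining 474 GB)
A4 (326 GB) → tape 2 (remaining 148 GB)
A5 (336 GB) → tape 3 (remaining 464 GB)
A6 (307 GB) → tape 3 (remaining 157 GB)
A7 (331 GB) → tape 4 (remaining 469 GB)
A8 (341 GB) → tape 4 (remaining 128 GB)
A9 (319 GB) → tape 5 (remaining 481 GB)
A10 (270 GB) → tape 5 (remaining 211 GB)
A11 (281 GB) → tape 6 (remaining 519 GB)
A12 (314 GB) → tape 6 (remaining 205 GB)
A13 (295 GB) → tape 7 (remaining 505 GB)
A14 (268 GB) → tape 7 (remaining 237 GB)
A15 (307 GB) → tape 8 (remaining 493 GB)
A16 (306 GB) → tape 8 (remaining 187 GB)
Final tapes: [315,324] [326,326] [336,307] [331,341] [319,270] [281,314] [295,268] [307,306].

8 tapes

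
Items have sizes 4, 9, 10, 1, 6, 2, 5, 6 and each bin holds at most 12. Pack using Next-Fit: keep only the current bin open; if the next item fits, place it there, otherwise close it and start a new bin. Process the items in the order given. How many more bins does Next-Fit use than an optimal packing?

Next-Fit: [4] [9] [10,1] [6,2] [5,6] → 5 bins.
Total size 43; any packing needs at least ⌈43/12⌉ = 4 bins.
An optimal packing achieves that bound: [10,2] [9,1] [6,6] [5,4] → 4 bins.
Excess: 5 − 4 = 1.

1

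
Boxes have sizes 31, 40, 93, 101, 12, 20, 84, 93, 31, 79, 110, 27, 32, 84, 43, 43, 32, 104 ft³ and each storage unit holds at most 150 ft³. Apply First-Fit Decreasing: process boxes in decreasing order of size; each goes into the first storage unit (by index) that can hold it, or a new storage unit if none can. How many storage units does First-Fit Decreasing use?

Sorted descending: 110, 104, 101, 93, 93, 84, 84, 79, 43, 43, 40, 32, 32, 31, 31, 27, 20, 12.
Put 110 ft³ in storage unit 1; 40 ft³ remain.
Put 104 ft³ in storage unit 2; 46 ft³ remain.
Put 101 ft³ in storage unit 3; 49 ft³ remain.
Put 93 ft³ in storage unit 4; 57 ft³ remain.
Put 93 ft³ in storage unit 5; 57 ft³ remain.
Put 84 ft³ in storage unit 6; 66 ft³ remain.
Put 84 ft³ in storage unit 7; 66 ft³ remain.
Put 79 ft³ in storage unit 8; 71 ft³ remain.
Put 43 ft³ in storage unit 2; 3 ft³ remain.
Put 43 ft³ in storage unit 3; 6 ft³ remain.
Put 40 ft³ in storage unit 1; 0 ft³ remain.
Put 32 ft³ in storage unit 4; 25 ft³ remain.
Put 32 ft³ in storage unit 5; 25 ft³ remain.
Put 31 ft³ in storage unit 6; 35 ft³ remain.
Put 31 ft³ in storage unit 6; 4 ft³ remain.
Put 27 ft³ in storage unit 7; 39 ft³ remain.
Put 20 ft³ in storage unit 4; 5 ft³ remain.
Put 12 ft³ in storage unit 5; 13 ft³ remain.
Final storage units: [110,40] [104,43] [101,43] [93,32,20] [93,32,12] [84,31,31] [84,27] [79].

8 storage units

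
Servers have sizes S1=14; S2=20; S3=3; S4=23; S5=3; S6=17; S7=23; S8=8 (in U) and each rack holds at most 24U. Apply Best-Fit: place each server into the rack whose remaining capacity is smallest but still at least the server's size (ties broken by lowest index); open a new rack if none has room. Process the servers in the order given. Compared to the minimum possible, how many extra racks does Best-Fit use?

Best-Fit: [14,3] [20,3] [23] [17] [23] [8] → 6 racks.
Total size 111U; any packing needs at least ⌈111/24⌉ = 5 racks.
An optimal packing achieves that bound: [23] [23] [20,3] [17,3] [14,8] → 5 racks.
Excess: 6 − 5 = 1.

1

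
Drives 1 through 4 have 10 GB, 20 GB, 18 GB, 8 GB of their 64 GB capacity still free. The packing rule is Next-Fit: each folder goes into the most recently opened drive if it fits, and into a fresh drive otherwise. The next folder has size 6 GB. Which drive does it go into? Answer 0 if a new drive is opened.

4

Next-Fit only looks at drive 4, which has 8 GB free.
6 GB fits there.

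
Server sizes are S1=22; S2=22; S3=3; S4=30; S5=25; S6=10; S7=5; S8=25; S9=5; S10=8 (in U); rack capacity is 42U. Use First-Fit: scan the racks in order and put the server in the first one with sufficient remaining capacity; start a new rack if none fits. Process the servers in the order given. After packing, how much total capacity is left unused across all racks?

rack 1: place S1 (22U), 20U left
rack 2: place S2 (22U), 20U left
rack 1: place S3 (3U), 17U left
rack 3: place S4 (30U), 12U left
rack 4: place S5 (25U), 17U left
rack 1: place S6 (10U), 7U left
rack 1: place S7 (5U), 2U left
rack 5: place S8 (25U), 17U left
rack 2: place S9 (5U), 15U left
rack 2: place S10 (8U), 7U left
5 racks × 42U = 210U; used 155U; unused 55U.

55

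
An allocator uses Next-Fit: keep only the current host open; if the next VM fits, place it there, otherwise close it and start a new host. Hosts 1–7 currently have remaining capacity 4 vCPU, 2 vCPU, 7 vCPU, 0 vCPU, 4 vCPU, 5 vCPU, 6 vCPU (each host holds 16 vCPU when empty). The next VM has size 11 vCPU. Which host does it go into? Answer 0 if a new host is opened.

Next-Fit only looks at host 7, which has 6 vCPU free.
11 vCPU does not fit, so a new host is opened.

0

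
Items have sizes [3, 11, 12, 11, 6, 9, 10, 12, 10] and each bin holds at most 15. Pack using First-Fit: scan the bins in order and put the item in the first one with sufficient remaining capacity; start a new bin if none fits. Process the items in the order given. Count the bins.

Put 3 in bin 1; 12 remain.
Put 11 in bin 1; 1 remain.
Put 12 in bin 2; 3 remain.
Put 11 in bin 3; 4 remain.
Put 6 in bin 4; 9 remain.
Put 9 in bin 4; 0 remain.
Put 10 in bin 5; 5 remain.
Put 12 in bin 6; 3 remain.
Put 10 in bin 7; 5 remain.

7 bins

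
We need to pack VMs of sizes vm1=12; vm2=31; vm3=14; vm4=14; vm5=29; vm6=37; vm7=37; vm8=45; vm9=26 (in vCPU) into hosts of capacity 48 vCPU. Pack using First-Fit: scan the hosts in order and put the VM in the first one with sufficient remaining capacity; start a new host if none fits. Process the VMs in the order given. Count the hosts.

7

vm1 (12 vCPU) → host 1 (remaining 36 vCPU)
vm2 (31 vCPU) → host 1 (remaining 5 vCPU)
vm3 (14 vCPU) → host 2 (remaining 34 vCPU)
vm4 (14 vCPU) → host 2 (remaining 20 vCPU)
vm5 (29 vCPU) → host 3 (remaining 19 vCPU)
vm6 (37 vCPU) → host 4 (remaining 11 vCPU)
vm7 (37 vCPU) → host 5 (remaining 11 vCPU)
vm8 (45 vCPU) → host 6 (remaining 3 vCPU)
vm9 (26 vCPU) → host 7 (remaining 22 vCPU)
Final hosts: [12,31] [14,14] [29] [37] [37] [45] [26].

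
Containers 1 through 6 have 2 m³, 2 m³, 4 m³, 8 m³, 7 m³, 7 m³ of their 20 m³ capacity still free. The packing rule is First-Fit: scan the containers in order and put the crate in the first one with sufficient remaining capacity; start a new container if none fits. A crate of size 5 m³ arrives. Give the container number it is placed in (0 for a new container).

4

Containers with room: container 4 (8 m³), container 5 (7 m³), container 6 (7 m³).
The first with room is container 4.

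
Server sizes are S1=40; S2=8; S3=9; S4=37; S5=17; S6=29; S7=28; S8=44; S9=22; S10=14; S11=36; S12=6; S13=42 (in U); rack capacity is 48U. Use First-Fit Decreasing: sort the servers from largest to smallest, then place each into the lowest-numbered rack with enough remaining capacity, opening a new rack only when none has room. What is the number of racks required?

8 racks

Sorted descending: 44, 42, 40, 37, 36, 29, 28, 22, 17, 14, 9, 8, 6.
44U → rack 1 (remaining 4U)
42U → rack 2 (remaining 6U)
40U → rack 3 (remaining 8U)
37U → rack 4 (remaining 11U)
36U → rack 5 (remaining 12U)
29U → rack 6 (remaining 19U)
28U → rack 7 (remaining 20U)
22U → rack 8 (remaining 26U)
17U → rack 6 (remaining 2U)
14U → rack 7 (remaining 6U)
9U → rack 4 (remaining 2U)
8U → rack 3 (remaining 0U)
6U → rack 2 (remaining 0U)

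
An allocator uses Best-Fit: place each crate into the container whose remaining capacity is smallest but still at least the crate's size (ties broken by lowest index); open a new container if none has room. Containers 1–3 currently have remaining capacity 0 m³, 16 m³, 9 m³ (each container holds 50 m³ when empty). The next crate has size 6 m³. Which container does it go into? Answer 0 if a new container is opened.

3

Containers with room: container 2 (16 m³), container 3 (9 m³).
Tightest fit is container 3 with 9 m³ free.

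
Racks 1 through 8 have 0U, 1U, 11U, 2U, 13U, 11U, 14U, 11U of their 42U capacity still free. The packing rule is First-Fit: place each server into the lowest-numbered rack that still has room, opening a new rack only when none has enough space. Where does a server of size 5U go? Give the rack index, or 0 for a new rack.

Racks with room: rack 3 (11U), rack 5 (13U), rack 6 (11U), rack 7 (14U), rack 8 (11U).
The first with room is rack 3.

3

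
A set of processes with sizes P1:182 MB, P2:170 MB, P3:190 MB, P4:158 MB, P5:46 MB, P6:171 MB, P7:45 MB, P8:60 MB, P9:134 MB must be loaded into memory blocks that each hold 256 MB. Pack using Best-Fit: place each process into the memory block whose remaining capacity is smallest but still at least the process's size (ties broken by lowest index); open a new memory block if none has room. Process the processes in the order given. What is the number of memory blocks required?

P1 (182 MB) → memory block 1 (remaining 74 MB)
P2 (170 MB) → memory block 2 (remaining 86 MB)
P3 (190 MB) → memory block 3 (remaining 66 MB)
P4 (158 MB) → memory block 4 (remaining 98 MB)
P5 (46 MB) → memory block 3 (remaining 20 MB)
P6 (171 MB) → memory block 5 (remaining 85 MB)
P7 (45 MB) → memory block 1 (remaining 29 MB)
P8 (60 MB) → memory block 5 (remaining 25 MB)
P9 (134 MB) → memory block 6 (remaining 122 MB)
Final memory blocks: [182,45] [170] [190,46] [158] [171,60] [134].

6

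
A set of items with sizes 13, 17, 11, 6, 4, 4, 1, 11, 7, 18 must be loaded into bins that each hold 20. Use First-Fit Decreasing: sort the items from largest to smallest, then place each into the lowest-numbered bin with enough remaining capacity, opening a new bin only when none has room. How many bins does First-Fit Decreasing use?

5

Sorted descending: 18, 17, 13, 11, 11, 7, 6, 4, 4, 1.
bin 1: place 18, 2 left
bin 2: place 17, 3 left
bin 3: place 13, 7 left
bin 4: place 11, 9 left
bin 5: place 11, 9 left
bin 3: place 7, 0 left
bin 4: place 6, 3 left
bin 5: place 4, 5 left
bin 5: place 4, 1 left
bin 1: place 1, 1 left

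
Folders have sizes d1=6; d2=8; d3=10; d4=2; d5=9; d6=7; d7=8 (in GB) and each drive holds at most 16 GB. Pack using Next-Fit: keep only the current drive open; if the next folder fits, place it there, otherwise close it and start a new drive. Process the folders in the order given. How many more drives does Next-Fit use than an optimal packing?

Next-Fit: [6,8] [10,2] [9,7] [8] → 4 drives.
Total size 50 GB; any packing needs at least ⌈50/16⌉ = 4 drives.
So 4 is already optimal.

0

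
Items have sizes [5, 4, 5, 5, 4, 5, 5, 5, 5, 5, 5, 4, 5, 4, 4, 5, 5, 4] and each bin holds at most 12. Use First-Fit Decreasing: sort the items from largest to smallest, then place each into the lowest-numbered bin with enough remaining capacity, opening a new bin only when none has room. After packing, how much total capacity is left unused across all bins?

12

Sorted descending: 5, 5, 5, 5, 5, 5, 5, 5, 5, 5, 5, 5, 4, 4, 4, 4, 4, 4.
5 → bin 1 (remaining 7)
5 → bin 1 (remaining 2)
5 → bin 2 (remaining 7)
5 → bin 2 (remaining 2)
5 → bin 3 (remaining 7)
5 → bin 3 (remaining 2)
5 → bin 4 (remaining 7)
5 → bin 4 (remaining 2)
5 → bin 5 (remaining 7)
5 → bin 5 (remaining 2)
5 → bin 6 (remaining 7)
5 → bin 6 (remaining 2)
4 → bin 7 (remaining 8)
4 → bin 7 (remaining 4)
4 → bin 7 (remaining 0)
4 → bin 8 (remaining 8)
4 → bin 8 (remaining 4)
4 → bin 8 (remaining 0)
8 bins × 12 = 96; used 84; unused 12.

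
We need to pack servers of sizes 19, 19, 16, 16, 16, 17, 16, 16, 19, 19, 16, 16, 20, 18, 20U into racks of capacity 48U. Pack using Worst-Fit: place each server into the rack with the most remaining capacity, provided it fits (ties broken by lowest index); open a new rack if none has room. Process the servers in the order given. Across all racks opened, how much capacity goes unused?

73

rack 1: place 19U, 29U left
rack 1: place 19U, 10U left
rack 2: place 16U, 32U left
rack 2: place 16U, 16U left
rack 2: place 16U, 0U left
rack 3: place 17U, 31U left
rack 3: place 16U, 15U left
rack 4: place 16U, 32U left
rack 4: place 19U, 13U left
rack 5: place 19U, 29U left
rack 5: place 16U, 13U left
rack 6: place 16U, 32U left
rack 6: place 20U, 12U left
rack 7: place 18U, 30U left
rack 7: place 20U, 10U left
7 racks × 48U = 336U; used 263U; unused 73U.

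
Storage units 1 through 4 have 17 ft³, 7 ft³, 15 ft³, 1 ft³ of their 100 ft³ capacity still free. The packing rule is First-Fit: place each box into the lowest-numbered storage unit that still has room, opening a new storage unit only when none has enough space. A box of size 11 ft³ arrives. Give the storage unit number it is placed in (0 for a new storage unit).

1

Storage units with room: storage unit 1 (17 ft³), storage unit 3 (15 ft³).
The first with room is storage unit 1.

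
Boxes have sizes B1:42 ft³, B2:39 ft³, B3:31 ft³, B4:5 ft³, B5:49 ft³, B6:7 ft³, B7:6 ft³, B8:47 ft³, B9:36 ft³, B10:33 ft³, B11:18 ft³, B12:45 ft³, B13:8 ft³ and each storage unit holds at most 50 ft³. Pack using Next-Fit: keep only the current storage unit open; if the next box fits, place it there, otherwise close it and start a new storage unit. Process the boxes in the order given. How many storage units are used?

B1 (42 ft³) → storage unit 1 (remaining 8 ft³)
B2 (39 ft³) → storage unit 2 (remaining 11 ft³)
B3 (31 ft³) → storage unit 3 (remaining 19 ft³)
B4 (5 ft³) → storage unit 3 (remaining 14 ft³)
B5 (49 ft³) → storage unit 4 (remaining 1 ft³)
B6 (7 ft³) → storage unit 5 (remaining 43 ft³)
B7 (6 ft³) → storage unit 5 (remaining 37 ft³)
B8 (47 ft³) → storage unit 6 (remaining 3 ft³)
B9 (36 ft³) → storage unit 7 (remaining 14 ft³)
B10 (33 ft³) → storage unit 8 (remaining 17 ft³)
B11 (18 ft³) → storage unit 9 (remaining 32 ft³)
B12 (45 ft³) → storage unit 10 (remaining 5 ft³)
B13 (8 ft³) → storage unit 11 (remaining 42 ft³)

11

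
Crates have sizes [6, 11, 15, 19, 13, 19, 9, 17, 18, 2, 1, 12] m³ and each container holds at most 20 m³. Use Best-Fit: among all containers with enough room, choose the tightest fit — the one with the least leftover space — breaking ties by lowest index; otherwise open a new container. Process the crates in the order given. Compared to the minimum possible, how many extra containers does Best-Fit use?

Best-Fit: [6,11] [15] [19,1] [13] [19] [9] [17] [18,2] [12] → 9 containers.
Total size 142 m³; any packing needs at least ⌈142/20⌉ = 8 containers.
An optimal packing achieves that bound: [19,1] [19] [18,2] [17] [15] [13,6] [12] [11,9] → 8 containers.
Excess: 9 − 8 = 1.

1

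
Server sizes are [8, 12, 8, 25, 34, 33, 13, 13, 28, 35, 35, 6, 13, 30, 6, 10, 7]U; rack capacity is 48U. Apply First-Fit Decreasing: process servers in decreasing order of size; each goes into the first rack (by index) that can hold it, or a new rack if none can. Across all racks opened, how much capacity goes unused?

Sorted descending: 35, 35, 34, 33, 30, 28, 25, 13, 13, 13, 12, 10, 8, 8, 7, 6, 6.
rack 1: place 35U, 13U left
rack 2: place 35U, 13U left
rack 3: place 34U, 14U left
rack 4: place 33U, 15U left
rack 5: place 30U, 18U left
rack 6: place 28U, 20U left
rack 7: place 25U, 23U left
rack 1: place 13U, 0U left
rack 2: place 13U, 0U left
rack 3: place 13U, 1U left
rack 4: place 12U, 3U left
rack 5: place 10U, 8U left
rack 5: place 8U, 0U left
rack 6: place 8U, 12U left
rack 6: place 7U, 5U left
rack 7: place 6U, 17U left
rack 7: place 6U, 11U left
7 racks × 48U = 336U; used 316U; unused 20U.

20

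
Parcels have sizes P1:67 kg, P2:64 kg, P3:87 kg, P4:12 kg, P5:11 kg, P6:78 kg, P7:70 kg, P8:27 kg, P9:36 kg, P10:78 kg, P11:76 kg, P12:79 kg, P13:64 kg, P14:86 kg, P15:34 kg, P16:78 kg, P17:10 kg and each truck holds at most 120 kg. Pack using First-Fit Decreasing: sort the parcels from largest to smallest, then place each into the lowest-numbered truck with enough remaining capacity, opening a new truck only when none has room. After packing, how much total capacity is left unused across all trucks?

363

Sorted descending: 87, 86, 79, 78, 78, 78, 76, 70, 67, 64, 64, 36, 34, 27, 12, 11, 10.
Put 87 kg in truck 1; 33 kg remain.
Put 86 kg in truck 2; 34 kg remain.
Put 79 kg in truck 3; 41 kg remain.
Put 78 kg in truck 4; 42 kg remain.
Put 78 kg in truck 5; 42 kg remain.
Put 78 kg in truck 6; 42 kg remain.
Put 76 kg in truck 7; 44 kg remain.
Put 70 kg in truck 8; 50 kg remain.
Put 67 kg in truck 9; 53 kg remain.
Put 64 kg in truck 10; 56 kg remain.
Put 64 kg in truck 11; 56 kg remain.
Put 36 kg in truck 3; 5 kg remain.
Put 34 kg in truck 2; 0 kg remain.
Put 27 kg in truck 1; 6 kg remain.
Put 12 kg in truck 4; 30 kg remain.
Put 11 kg in truck 4; 19 kg remain.
Put 10 kg in truck 4; 9 kg remain.
11 trucks × 120 kg = 1320 kg; used 957 kg; unused 363 kg.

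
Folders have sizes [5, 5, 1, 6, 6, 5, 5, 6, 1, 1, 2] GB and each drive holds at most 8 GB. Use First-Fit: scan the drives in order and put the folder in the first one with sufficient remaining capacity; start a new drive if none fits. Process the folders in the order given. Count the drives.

drive 1: place 5 GB, 3 GB left
drive 2: place 5 GB, 3 GB left
drive 1: place 1 GB, 2 GB left
drive 3: place 6 GB, 2 GB left
drive 4: place 6 GB, 2 GB left
drive 5: place 5 GB, 3 GB left
drive 6: place 5 GB, 3 GB left
drive 7: place 6 GB, 2 GB left
drive 1: place 1 GB, 1 GB left
drive 1: place 1 GB, 0 GB left
drive 2: place 2 GB, 1 GB left

7 drives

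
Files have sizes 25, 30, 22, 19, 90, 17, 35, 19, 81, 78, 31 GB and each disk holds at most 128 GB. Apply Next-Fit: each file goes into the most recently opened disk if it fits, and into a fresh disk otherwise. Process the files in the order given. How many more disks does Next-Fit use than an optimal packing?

Next-Fit: [25,30,22,19] [90,17] [35,19] [81] [78,31] → 5 disks.
Total size 447 GB; any packing needs at least ⌈447/128⌉ = 4 disks.
An optimal packing achieves that bound: [90,35] [81,31] [78,30,19] [25,22,19,17] → 4 disks.
Excess: 5 − 4 = 1.

1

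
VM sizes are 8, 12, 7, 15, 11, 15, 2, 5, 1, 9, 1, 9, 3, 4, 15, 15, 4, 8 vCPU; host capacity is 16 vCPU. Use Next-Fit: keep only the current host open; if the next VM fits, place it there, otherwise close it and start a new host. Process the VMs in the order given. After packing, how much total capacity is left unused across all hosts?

8 vCPU → host 1 (remaining 8 vCPU)
12 vCPU → host 2 (remaining 4 vCPU)
7 vCPU → host 3 (remaining 9 vCPU)
15 vCPU → host 4 (remaining 1 vCPU)
11 vCPU → host 5 (remaining 5 vCPU)
15 vCPU → host 6 (remaining 1 vCPU)
2 vCPU → host 7 (remaining 14 vCPU)
5 vCPU → host 7 (remaining 9 vCPU)
1 vCPU → host 7 (remaining 8 vCPU)
9 vCPU → host 8 (remaining 7 vCPU)
1 vCPU → host 8 (remaining 6 vCPU)
9 vCPU → host 9 (remaining 7 vCPU)
3 vCPU → host 9 (remaining 4 vCPU)
4 vCPU → host 9 (remaining 0 vCPU)
15 vCPU → host 10 (remaining 1 vCPU)
15 vCPU → host 11 (remaining 1 vCPU)
4 vCPU → host 12 (remaining 12 vCPU)
8 vCPU → host 12 (remaining 4 vCPU)
12 hosts × 16 vCPU = 192 vCPU; used 144 vCPU; unused 48 vCPU.

48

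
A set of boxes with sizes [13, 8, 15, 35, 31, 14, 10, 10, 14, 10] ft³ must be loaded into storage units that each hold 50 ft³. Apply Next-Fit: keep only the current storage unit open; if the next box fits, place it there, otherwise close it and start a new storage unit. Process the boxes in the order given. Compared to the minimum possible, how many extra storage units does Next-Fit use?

Next-Fit: [13,8,15] [35] [31,14] [10,10,14,10] → 4 storage units.
Total size 160 ft³; any packing needs at least ⌈160/50⌉ = 4 storage units.
So 4 is already optimal.

0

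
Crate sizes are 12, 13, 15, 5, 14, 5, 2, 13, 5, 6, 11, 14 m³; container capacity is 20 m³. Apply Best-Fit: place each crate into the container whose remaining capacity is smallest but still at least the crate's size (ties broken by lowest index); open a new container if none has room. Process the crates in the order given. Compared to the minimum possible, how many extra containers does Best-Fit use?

Best-Fit: [12] [13,2,5] [15,5] [14,5] [13,6] [11] [14] → 7 containers.
7 crates exceed 10 m³ (half the capacity), and no two of those can share a container, so at least 7 containers are needed.
So 7 is already optimal.

0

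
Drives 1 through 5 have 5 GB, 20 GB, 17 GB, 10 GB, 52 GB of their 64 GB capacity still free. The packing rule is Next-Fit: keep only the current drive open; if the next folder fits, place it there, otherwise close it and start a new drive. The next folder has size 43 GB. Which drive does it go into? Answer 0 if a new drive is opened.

Next-Fit only looks at drive 5, which has 52 GB free.
43 GB fits there.

5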